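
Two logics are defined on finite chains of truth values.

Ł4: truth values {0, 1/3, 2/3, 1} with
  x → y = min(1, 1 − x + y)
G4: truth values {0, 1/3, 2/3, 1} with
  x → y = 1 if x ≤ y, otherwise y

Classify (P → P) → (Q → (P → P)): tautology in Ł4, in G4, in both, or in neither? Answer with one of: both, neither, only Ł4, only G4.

both

In Ł4: every assignment gives 1 — tautology.
In G4: every assignment gives 1 — tautology.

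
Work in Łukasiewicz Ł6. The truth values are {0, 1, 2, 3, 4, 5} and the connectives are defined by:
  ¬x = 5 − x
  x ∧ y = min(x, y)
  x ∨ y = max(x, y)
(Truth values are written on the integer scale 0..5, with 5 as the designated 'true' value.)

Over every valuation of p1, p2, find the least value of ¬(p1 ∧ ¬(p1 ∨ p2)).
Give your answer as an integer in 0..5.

3

Take p1 = 2, p2 = 0:
p1 ∨ p2 = 2 ∨ 0 = 2
¬(p1 ∨ p2) = ¬2 = 3
p1 ∧ ¬(p1 ∨ p2) = 2 ∧ 3 = 2
¬(p1 ∧ ¬(p1 ∨ p2)) = ¬2 = 3
No assignment yields a value below 3, so this is the minimum.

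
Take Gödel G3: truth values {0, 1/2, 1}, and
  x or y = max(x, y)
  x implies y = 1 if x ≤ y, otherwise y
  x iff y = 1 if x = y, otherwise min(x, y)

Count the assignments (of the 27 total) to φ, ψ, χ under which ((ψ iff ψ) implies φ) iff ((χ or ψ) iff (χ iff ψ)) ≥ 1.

value 1: 9 assignments (counts)
value 1/2: 4 assignments
value 0: 14 assignments
So 9 of the 27 assignments meet the threshold.

9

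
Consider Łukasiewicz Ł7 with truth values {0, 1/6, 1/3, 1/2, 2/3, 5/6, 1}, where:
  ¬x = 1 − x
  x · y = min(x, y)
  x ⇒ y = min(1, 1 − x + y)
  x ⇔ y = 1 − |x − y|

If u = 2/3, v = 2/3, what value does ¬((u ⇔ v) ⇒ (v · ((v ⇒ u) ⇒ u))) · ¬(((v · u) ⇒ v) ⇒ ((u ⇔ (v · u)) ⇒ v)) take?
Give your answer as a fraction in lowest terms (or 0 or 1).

1/3

u ⇔ v = 2/3 ⇔ 2/3 = 1
v ⇒ u = 2/3 ⇒ 2/3 = 1
(v ⇒ u) ⇒ u = 1 ⇒ 2/3 = 2/3
v · ((v ⇒ u) ⇒ u) = 2/3 · 2/3 = 2/3
(u ⇔ v) ⇒ (v · ((v ⇒ u) ⇒ u)) = 1 ⇒ 2/3 = 2/3
¬((u ⇔ v) ⇒ (v · ((v ⇒ u) ⇒ u))) = ¬2/3 = 1/3
v · u = 2/3 · 2/3 = 2/3
(v · u) ⇒ v = 2/3 ⇒ 2/3 = 1
v · u = 2/3 · 2/3 = 2/3
u ⇔ (v · u) = 2/3 ⇔ 2/3 = 1
(u ⇔ (v · u)) ⇒ v = 1 ⇒ 2/3 = 2/3
((v · u) ⇒ v) ⇒ ((u ⇔ (v · u)) ⇒ v) = 1 ⇒ 2/3 = 2/3
¬(((v · u) ⇒ v) ⇒ ((u ⇔ (v · u)) ⇒ v)) = ¬2/3 = 1/3
¬((u ⇔ v) ⇒ (v · ((v ⇒ u) ⇒ u))) · ¬(((v · u) ⇒ v) ⇒ ((u ⇔ (v · u)) ⇒ v)) = 1/3 · 1/3 = 1/3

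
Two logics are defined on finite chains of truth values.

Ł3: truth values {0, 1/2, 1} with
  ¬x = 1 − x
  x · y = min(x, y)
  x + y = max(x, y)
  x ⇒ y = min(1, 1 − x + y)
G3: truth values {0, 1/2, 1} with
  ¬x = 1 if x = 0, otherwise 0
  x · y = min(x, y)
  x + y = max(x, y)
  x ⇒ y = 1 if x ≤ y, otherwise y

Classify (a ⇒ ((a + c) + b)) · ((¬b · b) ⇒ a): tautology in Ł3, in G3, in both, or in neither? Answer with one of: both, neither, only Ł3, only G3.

In Ł3: at a = 0, b = 1/2, c = 0 the value is 1/2 — not a tautology.
In G3: every assignment gives 1 — tautology.

only G3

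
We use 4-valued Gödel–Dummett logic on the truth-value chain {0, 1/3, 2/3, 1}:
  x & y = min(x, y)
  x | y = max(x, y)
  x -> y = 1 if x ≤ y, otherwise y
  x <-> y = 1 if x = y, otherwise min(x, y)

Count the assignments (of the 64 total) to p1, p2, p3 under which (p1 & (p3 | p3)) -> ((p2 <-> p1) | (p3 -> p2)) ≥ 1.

value 1: 50 assignments (counts)
value 2/3: 1 assignment
value 1/3: 4 assignments
value 0: 9 assignments
So 50 of the 64 assignments meet the threshold.

50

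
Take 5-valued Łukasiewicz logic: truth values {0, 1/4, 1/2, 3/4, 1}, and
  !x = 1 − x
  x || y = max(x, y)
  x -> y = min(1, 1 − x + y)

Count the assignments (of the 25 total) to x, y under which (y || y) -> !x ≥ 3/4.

value 1: 15 assignments (counts)
value 3/4: 4 assignments (counts)
value 1/2: 3 assignments
value 1/4: 2 assignments
value 0: 1 assignment
So 19 of the 25 assignments meet the threshold.

19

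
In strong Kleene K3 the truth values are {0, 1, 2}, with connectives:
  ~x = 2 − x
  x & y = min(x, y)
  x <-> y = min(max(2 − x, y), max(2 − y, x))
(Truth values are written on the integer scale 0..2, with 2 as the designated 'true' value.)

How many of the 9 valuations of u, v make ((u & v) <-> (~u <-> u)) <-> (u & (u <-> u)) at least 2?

u = 0, v = 0 ↦ 0  <
u = 0, v = 1 ↦ 0  <
u = 0, v = 2 ↦ 0  <
u = 1, v = 0 ↦ 1  <
u = 1, v = 1 ↦ 1  <
u = 1, v = 2 ↦ 1  <
u = 2, v = 0 ↦ 2  ≥
u = 2, v = 1 ↦ 1  <
u = 2, v = 2 ↦ 0  <
So 1 of the 9 assignments meets the threshold.

1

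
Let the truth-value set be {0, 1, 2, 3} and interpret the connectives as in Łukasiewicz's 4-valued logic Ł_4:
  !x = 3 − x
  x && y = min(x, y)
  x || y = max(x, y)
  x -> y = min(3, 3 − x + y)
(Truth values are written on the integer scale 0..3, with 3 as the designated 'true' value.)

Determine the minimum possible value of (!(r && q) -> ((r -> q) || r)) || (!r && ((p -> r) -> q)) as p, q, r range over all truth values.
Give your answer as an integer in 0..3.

2

Take p = 0, q = 0, r = 1:
r && q = 1 && 0 = 0
!(r && q) = !0 = 3
r -> q = 1 -> 0 = 2
(r -> q) || r = 2 || 1 = 2
!(r && q) -> ((r -> q) || r) = 3 -> 2 = 2
!r = !1 = 2
p -> r = 0 -> 1 = 3
(p -> r) -> q = 3 -> 0 = 0
!r && ((p -> r) -> q) = 2 && 0 = 0
(!(r && q) -> ((r -> q) || r)) || (!r && ((p -> r) -> q)) = 2 || 0 = 2
No assignment yields a value below 2, so this is the minimum.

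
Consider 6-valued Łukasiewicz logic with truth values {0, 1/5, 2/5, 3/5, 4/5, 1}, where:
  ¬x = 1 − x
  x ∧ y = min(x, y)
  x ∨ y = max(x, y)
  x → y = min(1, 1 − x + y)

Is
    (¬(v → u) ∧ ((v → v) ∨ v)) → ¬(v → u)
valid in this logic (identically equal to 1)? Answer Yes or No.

Yes

At u = 0, v = 2/5, for instance:
v → u = 2/5 → 0 = 3/5
¬(v → u) = ¬3/5 = 2/5
v → v = 2/5 → 2/5 = 1
(v → v) ∨ v = 1 ∨ 2/5 = 1
¬(v → u) ∧ ((v → v) ∨ v) = 2/5 ∧ 1 = 2/5
(¬(v → u) ∧ ((v → v) ∨ v)) → ¬(v → u) = 2/5 → 2/5 = 1
and checking the remaining 35 assignments likewise gives ≥ 1 in every case.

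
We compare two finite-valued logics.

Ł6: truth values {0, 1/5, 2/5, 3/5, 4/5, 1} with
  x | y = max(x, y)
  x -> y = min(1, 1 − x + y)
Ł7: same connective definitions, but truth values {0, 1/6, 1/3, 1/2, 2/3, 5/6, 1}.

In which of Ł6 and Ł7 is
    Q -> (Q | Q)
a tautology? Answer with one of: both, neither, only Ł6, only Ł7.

In Ł6: every assignment gives 1 — tautology.
In Ł7: every assignment gives 1 — tautology.

both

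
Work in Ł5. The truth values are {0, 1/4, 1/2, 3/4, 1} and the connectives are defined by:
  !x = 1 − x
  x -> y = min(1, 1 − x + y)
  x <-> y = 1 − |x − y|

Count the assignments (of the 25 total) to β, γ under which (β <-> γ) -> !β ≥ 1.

value 1: 13 assignments (counts)
value 3/4: 5 assignments
value 1/2: 4 assignments
value 1/4: 2 assignments
value 0: 1 assignment
So 13 of the 25 assignments meet the threshold.

13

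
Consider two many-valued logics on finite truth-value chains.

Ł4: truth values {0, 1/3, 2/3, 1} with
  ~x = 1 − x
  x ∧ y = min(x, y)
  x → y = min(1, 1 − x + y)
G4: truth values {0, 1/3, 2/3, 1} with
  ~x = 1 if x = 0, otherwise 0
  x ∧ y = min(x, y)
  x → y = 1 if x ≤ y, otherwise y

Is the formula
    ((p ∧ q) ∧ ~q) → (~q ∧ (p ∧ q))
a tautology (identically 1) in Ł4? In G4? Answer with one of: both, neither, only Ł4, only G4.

In Ł4: every assignment gives 1 — tautology.
In G4: every assignment gives 1 — tautology.

both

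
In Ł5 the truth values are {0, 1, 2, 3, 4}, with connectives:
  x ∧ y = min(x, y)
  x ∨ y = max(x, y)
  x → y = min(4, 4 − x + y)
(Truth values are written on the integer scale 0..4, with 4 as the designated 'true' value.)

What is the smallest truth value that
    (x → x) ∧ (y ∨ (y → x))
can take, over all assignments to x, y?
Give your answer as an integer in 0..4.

Take x = 0, y = 2:
x → x = 0 → 0 = 4
y → x = 2 → 0 = 2
y ∨ (y → x) = 2 ∨ 2 = 2
(x → x) ∧ (y ∨ (y → x)) = 4 ∧ 2 = 2
No assignment yields a value below 2, so this is the minimum.

2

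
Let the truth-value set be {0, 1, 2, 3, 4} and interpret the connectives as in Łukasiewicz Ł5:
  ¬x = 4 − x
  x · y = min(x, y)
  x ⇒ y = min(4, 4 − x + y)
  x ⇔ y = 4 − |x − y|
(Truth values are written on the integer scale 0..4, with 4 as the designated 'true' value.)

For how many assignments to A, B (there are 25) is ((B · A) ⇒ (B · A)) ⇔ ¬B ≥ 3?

value 4: 5 assignments (counts)
value 3: 5 assignments (counts)
value 2: 5 assignments
value 1: 5 assignments
value 0: 5 assignments
So 10 of the 25 assignments meet the threshold.

10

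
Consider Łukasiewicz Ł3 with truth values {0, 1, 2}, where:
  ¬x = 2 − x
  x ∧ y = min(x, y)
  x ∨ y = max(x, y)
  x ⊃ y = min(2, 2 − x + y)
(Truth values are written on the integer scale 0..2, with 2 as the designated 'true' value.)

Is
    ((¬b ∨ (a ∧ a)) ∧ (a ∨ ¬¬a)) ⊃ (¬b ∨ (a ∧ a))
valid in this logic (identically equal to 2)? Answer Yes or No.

Yes

a = 0, b = 0 ↦ 2
a = 0, b = 1 ↦ 2
a = 0, b = 2 ↦ 2
a = 1, b = 0 ↦ 2
a = 1, b = 1 ↦ 2
a = 1, b = 2 ↦ 2
a = 2, b = 0 ↦ 2
a = 2, b = 1 ↦ 2
a = 2, b = 2 ↦ 2
Every assignment gives a value ≥ 2.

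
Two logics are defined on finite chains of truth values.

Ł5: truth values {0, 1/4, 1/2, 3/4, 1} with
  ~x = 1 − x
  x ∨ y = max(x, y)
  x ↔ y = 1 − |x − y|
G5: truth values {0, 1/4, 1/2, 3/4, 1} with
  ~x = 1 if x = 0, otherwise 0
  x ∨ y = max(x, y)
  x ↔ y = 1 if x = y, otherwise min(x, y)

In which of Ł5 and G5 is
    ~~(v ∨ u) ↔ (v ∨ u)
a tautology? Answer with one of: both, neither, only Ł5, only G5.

In Ł5: every assignment gives 1 — tautology.
In G5: at u = 0, v = 1/4 the value is 1/4 — not a tautology.

only Ł5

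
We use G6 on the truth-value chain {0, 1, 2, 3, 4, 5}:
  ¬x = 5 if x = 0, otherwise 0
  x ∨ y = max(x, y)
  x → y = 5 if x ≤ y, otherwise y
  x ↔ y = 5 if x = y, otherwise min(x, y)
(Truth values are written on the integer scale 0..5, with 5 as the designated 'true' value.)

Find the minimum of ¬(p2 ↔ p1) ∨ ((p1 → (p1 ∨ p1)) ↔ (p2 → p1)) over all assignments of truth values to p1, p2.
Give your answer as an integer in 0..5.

Take p1 = 1, p2 = 2:
p2 ↔ p1 = 2 ↔ 1 = 1
¬(p2 ↔ p1) = ¬1 = 0
p1 ∨ p1 = 1 ∨ 1 = 1
p1 → (p1 ∨ p1) = 1 → 1 = 5
p2 → p1 = 2 → 1 = 1
(p1 → (p1 ∨ p1)) ↔ (p2 → p1) = 5 ↔ 1 = 1
¬(p2 ↔ p1) ∨ ((p1 → (p1 ∨ p1)) ↔ (p2 → p1)) = 0 ∨ 1 = 1
No assignment yields a value below 1, so this is the minimum.

1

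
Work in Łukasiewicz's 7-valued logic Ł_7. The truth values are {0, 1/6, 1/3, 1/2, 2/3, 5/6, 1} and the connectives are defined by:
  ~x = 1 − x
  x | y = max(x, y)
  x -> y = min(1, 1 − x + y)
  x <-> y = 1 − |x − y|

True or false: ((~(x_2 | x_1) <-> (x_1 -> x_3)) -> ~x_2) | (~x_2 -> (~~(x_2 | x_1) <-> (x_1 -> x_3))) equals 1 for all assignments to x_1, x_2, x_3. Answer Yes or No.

No

Counterexample: take x_1 = 1/6, x_2 = 1/6, x_3 = 0.
x_2 | x_1 = 1/6 | 1/6 = 1/6
~(x_2 | x_1) = ~1/6 = 5/6
x_1 -> x_3 = 1/6 -> 0 = 5/6
~(x_2 | x_1) <-> (x_1 -> x_3) = 5/6 <-> 5/6 = 1
~x_2 = ~1/6 = 5/6
(~(x_2 | x_1) <-> (x_1 -> x_3)) -> ~x_2 = 1 -> 5/6 = 5/6
~x_2 = ~1/6 = 5/6
x_2 | x_1 = 1/6 | 1/6 = 1/6
~(x_2 | x_1) = ~1/6 = 5/6
~~(x_2 | x_1) = ~5/6 = 1/6
x_1 -> x_3 = 1/6 -> 0 = 5/6
~~(x_2 | x_1) <-> (x_1 -> x_3) = 1/6 <-> 5/6 = 1/3
~x_2 -> (~~(x_2 | x_1) <-> (x_1 -> x_3)) = 5/6 -> 1/3 = 1/2
((~(x_2 | x_1) <-> (x_1 -> x_3)) -> ~x_2) | (~x_2 -> (~~(x_2 | x_1) <-> (x_1 -> x_3))) = 5/6 | 1/2 = 5/6
This gives 5/6 ≠ 1.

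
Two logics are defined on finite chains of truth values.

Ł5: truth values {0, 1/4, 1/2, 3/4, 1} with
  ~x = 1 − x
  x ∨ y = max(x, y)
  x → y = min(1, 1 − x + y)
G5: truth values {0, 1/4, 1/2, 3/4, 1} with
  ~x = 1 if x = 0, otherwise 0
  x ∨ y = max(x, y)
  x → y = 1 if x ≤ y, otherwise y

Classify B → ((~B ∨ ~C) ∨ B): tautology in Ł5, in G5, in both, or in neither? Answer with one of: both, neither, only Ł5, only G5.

In Ł5: every assignment gives 1 — tautology.
In G5: every assignment gives 1 — tautology.

both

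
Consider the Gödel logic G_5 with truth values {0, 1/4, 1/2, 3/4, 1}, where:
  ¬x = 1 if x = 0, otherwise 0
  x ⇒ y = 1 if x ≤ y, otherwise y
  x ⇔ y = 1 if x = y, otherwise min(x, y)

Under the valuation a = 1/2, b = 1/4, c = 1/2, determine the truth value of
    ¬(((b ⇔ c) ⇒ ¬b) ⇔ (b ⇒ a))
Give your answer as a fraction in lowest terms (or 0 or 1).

b ⇔ c = 1/4 ⇔ 1/2 = 1/4
¬b = ¬1/4 = 0
(b ⇔ c) ⇒ ¬b = 1/4 ⇒ 0 = 0
b ⇒ a = 1/4 ⇒ 1/2 = 1
((b ⇔ c) ⇒ ¬b) ⇔ (b ⇒ a) = 0 ⇔ 1 = 0
¬(((b ⇔ c) ⇒ ¬b) ⇔ (b ⇒ a)) = ¬0 = 1

1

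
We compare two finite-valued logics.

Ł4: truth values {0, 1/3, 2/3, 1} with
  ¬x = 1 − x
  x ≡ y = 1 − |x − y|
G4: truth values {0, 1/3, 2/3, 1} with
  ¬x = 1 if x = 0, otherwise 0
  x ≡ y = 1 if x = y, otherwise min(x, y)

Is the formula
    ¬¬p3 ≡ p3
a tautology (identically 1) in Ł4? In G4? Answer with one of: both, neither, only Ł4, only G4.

only Ł4

In Ł4: every assignment gives 1 — tautology.
In G4: at p3 = 1/3 the value is 1/3 — not a tautology.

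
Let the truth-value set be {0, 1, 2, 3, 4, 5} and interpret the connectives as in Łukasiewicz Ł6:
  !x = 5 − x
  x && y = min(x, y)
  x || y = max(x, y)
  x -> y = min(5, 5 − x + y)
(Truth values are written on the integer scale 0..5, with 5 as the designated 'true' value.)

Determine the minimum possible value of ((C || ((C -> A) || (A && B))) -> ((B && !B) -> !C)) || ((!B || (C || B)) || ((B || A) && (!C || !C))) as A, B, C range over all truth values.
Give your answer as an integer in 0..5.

Take A = 4, B = 2, C = 4:
C -> A = 4 -> 4 = 5
A && B = 4 && 2 = 2
(C -> A) || (A && B) = 5 || 2 = 5
C || ((C -> A) || (A && B)) = 4 || 5 = 5
!B = !2 = 3
B && !B = 2 && 3 = 2
!C = !4 = 1
(B && !B) -> !C = 2 -> 1 = 4
(C || ((C -> A) || (A && B))) -> ((B && !B) -> !C) = 5 -> 4 = 4
!B = !2 = 3
C || B = 4 || 2 = 4
!B || (C || B) = 3 || 4 = 4
B || A = 2 || 4 = 4
!C = !4 = 1
!C = !4 = 1
!C || !C = 1 || 1 = 1
(B || A) && (!C || !C) = 4 && 1 = 1
(!B || (C || B)) || ((B || A) && (!C || !C)) = 4 || 1 = 4
((C || ((C -> A) || (A && B))) -> ((B && !B) -> !C)) || ((!B || (C || B)) || ((B || A) && (!C || !C))) = 4 || 4 = 4
No assignment yields a value below 4, so this is the minimum.

4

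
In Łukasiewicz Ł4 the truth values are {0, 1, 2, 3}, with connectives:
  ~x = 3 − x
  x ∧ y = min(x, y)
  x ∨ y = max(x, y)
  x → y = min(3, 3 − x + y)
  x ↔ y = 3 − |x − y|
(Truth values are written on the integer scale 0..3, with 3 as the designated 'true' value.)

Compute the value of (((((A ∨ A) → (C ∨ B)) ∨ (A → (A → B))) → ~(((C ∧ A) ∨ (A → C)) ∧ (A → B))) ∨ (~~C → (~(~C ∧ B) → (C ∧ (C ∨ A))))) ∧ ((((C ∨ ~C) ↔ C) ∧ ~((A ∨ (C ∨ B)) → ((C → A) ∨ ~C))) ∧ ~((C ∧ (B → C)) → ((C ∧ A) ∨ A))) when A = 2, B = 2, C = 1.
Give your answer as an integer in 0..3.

A ∨ A = 2 ∨ 2 = 2
C ∨ B = 1 ∨ 2 = 2
(A ∨ A) → (C ∨ B) = 2 → 2 = 3
A → B = 2 → 2 = 3
A → (A → B) = 2 → 3 = 3
((A ∨ A) → (C ∨ B)) ∨ (A → (A → B)) = 3 ∨ 3 = 3
C ∧ A = 1 ∧ 2 = 1
A → C = 2 → 1 = 2
(C ∧ A) ∨ (A → C) = 1 ∨ 2 = 2
A → B = 2 → 2 = 3
((C ∧ A) ∨ (A → C)) ∧ (A → B) = 2 ∧ 3 = 2
~(((C ∧ A) ∨ (A → C)) ∧ (A → B)) = ~2 = 1
(((A ∨ A) → (C ∨ B)) ∨ (A → (A → B))) → ~(((C ∧ A) ∨ (A → C)) ∧ (A → B)) = 3 → 1 = 1
~C = ~1 = 2
~~C = ~2 = 1
~C = ~1 = 2
~C ∧ B = 2 ∧ 2 = 2
~(~C ∧ B) = ~2 = 1
C ∨ A = 1 ∨ 2 = 2
C ∧ (C ∨ A) = 1 ∧ 2 = 1
~(~C ∧ B) → (C ∧ (C ∨ A)) = 1 → 1 = 3
~~C → (~(~C ∧ B) → (C ∧ (C ∨ A))) = 1 → 3 = 3
((((A ∨ A) → (C ∨ B)) ∨ (A → (A → B))) → ~(((C ∧ A) ∨ (A → C)) ∧ (A → B))) ∨ (~~C → (~(~C ∧ B) → (C ∧ (C ∨ A)))) = 1 ∨ 3 = 3
~C = ~1 = 2
C ∨ ~C = 1 ∨ 2 = 2
(C ∨ ~C) ↔ C = 2 ↔ 1 = 2
C ∨ B = 1 ∨ 2 = 2
A ∨ (C ∨ B) = 2 ∨ 2 = 2
C → A = 1 → 2 = 3
~C = ~1 = 2
(C → A) ∨ ~C = 3 ∨ 2 = 3
(A ∨ (C ∨ B)) → ((C → A) ∨ ~C) = 2 → 3 = 3
~((A ∨ (C ∨ B)) → ((C → A) ∨ ~C)) = ~3 = 0
((C ∨ ~C) ↔ C) ∧ ~((A ∨ (C ∨ B)) → ((C → A) ∨ ~C)) = 2 ∧ 0 = 0
B → C = 2 → 1 = 2
C ∧ (B → C) = 1 ∧ 2 = 1
C ∧ A = 1 ∧ 2 = 1
(C ∧ A) ∨ A = 1 ∨ 2 = 2
(C ∧ (B → C)) → ((C ∧ A) ∨ A) = 1 → 2 = 3
~((C ∧ (B → C)) → ((C ∧ A) ∨ A)) = ~3 = 0
(((C ∨ ~C) ↔ C) ∧ ~((A ∨ (C ∨ B)) → ((C → A) ∨ ~C))) ∧ ~((C ∧ (B → C)) → ((C ∧ A) ∨ A)) = 0 ∧ 0 = 0
(((((A ∨ A) → (C ∨ B)) ∨ (A → (A → B))) → ~(((C ∧ A) ∨ (A → C)) ∧ (A → B))) ∨ (~~C → (~(~C ∧ B) → (C ∧ (C ∨ A))))) ∧ ((((C ∨ ~C) ↔ C) ∧ ~((A ∨ (C ∨ B)) → ((C → A) ∨ ~C))) ∧ ~((C ∧ (B → C)) → ((C ∧ A) ∨ A))) = 3 ∧ 0 = 0

0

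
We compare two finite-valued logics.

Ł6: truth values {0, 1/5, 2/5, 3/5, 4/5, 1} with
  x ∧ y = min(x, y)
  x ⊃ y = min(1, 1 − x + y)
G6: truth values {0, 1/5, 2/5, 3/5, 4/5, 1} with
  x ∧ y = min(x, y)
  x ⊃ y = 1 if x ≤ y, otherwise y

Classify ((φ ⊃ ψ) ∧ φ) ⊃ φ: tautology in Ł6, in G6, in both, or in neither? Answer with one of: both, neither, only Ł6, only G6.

both

In Ł6: every assignment gives 1 — tautology.
In G6: every assignment gives 1 — tautology.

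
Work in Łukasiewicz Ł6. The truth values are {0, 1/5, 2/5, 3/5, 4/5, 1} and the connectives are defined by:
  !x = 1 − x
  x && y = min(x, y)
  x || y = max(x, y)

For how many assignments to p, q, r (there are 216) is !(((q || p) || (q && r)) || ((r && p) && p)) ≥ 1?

value 1: 6 assignments (counts)
value 4/5: 18 assignments
value 3/5: 30 assignments
value 2/5: 42 assignments
value 1/5: 54 assignments
value 0: 66 assignments
So 6 of the 216 assignments meet the threshold.

6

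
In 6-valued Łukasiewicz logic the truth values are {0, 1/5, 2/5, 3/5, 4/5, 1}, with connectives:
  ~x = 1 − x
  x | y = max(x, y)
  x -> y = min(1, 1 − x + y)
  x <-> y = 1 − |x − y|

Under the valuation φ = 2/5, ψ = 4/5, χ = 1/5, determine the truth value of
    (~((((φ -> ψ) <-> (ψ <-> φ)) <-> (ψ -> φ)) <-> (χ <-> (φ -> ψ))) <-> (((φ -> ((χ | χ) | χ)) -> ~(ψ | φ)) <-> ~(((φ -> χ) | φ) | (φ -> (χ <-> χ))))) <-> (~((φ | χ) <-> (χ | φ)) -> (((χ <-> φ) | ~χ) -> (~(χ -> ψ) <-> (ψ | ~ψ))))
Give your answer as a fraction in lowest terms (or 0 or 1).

φ -> ψ = 2/5 -> 4/5 = 1
ψ <-> φ = 4/5 <-> 2/5 = 3/5
(φ -> ψ) <-> (ψ <-> φ) = 1 <-> 3/5 = 3/5
ψ -> φ = 4/5 -> 2/5 = 3/5
((φ -> ψ) <-> (ψ <-> φ)) <-> (ψ -> φ) = 3/5 <-> 3/5 = 1
φ -> ψ = 2/5 -> 4/5 = 1
χ <-> (φ -> ψ) = 1/5 <-> 1 = 1/5
(((φ -> ψ) <-> (ψ <-> φ)) <-> (ψ -> φ)) <-> (χ <-> (φ -> ψ)) = 1 <-> 1/5 = 1/5
~((((φ -> ψ) <-> (ψ <-> φ)) <-> (ψ -> φ)) <-> (χ <-> (φ -> ψ))) = ~1/5 = 4/5
χ | χ = 1/5 | 1/5 = 1/5
(χ | χ) | χ = 1/5 | 1/5 = 1/5
φ -> ((χ | χ) | χ) = 2/5 -> 1/5 = 4/5
ψ | φ = 4/5 | 2/5 = 4/5
~(ψ | φ) = ~4/5 = 1/5
(φ -> ((χ | χ) | χ)) -> ~(ψ | φ) = 4/5 -> 1/5 = 2/5
φ -> χ = 2/5 -> 1/5 = 4/5
(φ -> χ) | φ = 4/5 | 2/5 = 4/5
χ <-> χ = 1/5 <-> 1/5 = 1
φ -> (χ <-> χ) = 2/5 -> 1 = 1
((φ -> χ) | φ) | (φ -> (χ <-> χ)) = 4/5 | 1 = 1
~(((φ -> χ) | φ) | (φ -> (χ <-> χ))) = ~1 = 0
((φ -> ((χ | χ) | χ)) -> ~(ψ | φ)) <-> ~(((φ -> χ) | φ) | (φ -> (χ <-> χ))) = 2/5 <-> 0 = 3/5
~((((φ -> ψ) <-> (ψ <-> φ)) <-> (ψ -> φ)) <-> (χ <-> (φ -> ψ))) <-> (((φ -> ((χ | χ) | χ)) -> ~(ψ | φ)) <-> ~(((φ -> χ) | φ) | (φ -> (χ <-> χ)))) = 4/5 <-> 3/5 = 4/5
φ | χ = 2/5 | 1/5 = 2/5
χ | φ = 1/5 | 2/5 = 2/5
(φ | χ) <-> (χ | φ) = 2/5 <-> 2/5 = 1
~((φ | χ) <-> (χ | φ)) = ~1 = 0
χ <-> φ = 1/5 <-> 2/5 = 4/5
~χ = ~1/5 = 4/5
(χ <-> φ) | ~χ = 4/5 | 4/5 = 4/5
χ -> ψ = 1/5 -> 4/5 = 1
~(χ -> ψ) = ~1 = 0
~ψ = ~4/5 = 1/5
ψ | ~ψ = 4/5 | 1/5 = 4/5
~(χ -> ψ) <-> (ψ | ~ψ) = 0 <-> 4/5 = 1/5
((χ <-> φ) | ~χ) -> (~(χ -> ψ) <-> (ψ | ~ψ)) = 4/5 -> 1/5 = 2/5
~((φ | χ) <-> (χ | φ)) -> (((χ <-> φ) | ~χ) -> (~(χ -> ψ) <-> (ψ | ~ψ))) = 0 -> 2/5 = 1
(~((((φ -> ψ) <-> (ψ <-> φ)) <-> (ψ -> φ)) <-> (χ <-> (φ -> ψ))) <-> (((φ -> ((χ | χ) | χ)) -> ~(ψ | φ)) <-> ~(((φ -> χ) | φ) | (φ -> (χ <-> χ))))) <-> (~((φ | χ) <-> (χ | φ)) -> (((χ <-> φ) | ~χ) -> (~(χ -> ψ) <-> (ψ | ~ψ)))) = 4/5 <-> 1 = 4/5

4/5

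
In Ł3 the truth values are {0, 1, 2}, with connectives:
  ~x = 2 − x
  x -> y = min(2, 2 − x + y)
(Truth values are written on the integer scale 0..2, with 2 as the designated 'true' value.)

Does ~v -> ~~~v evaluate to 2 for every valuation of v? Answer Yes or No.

Yes

v = 0 ↦ 2
v = 1 ↦ 2
v = 2 ↦ 2
Every assignment gives a value ≥ 2.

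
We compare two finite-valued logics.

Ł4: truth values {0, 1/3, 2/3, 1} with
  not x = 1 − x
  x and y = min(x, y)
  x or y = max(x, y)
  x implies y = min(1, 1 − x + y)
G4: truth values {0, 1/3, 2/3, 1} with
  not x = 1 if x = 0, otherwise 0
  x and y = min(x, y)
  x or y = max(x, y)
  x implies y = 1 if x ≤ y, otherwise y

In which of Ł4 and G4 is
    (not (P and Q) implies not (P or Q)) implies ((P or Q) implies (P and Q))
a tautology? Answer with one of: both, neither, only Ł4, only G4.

only Ł4

In Ł4: every assignment gives 1 — tautology.
In G4: at P = 1/3, Q = 2/3 the value is 1/3 — not a tautology.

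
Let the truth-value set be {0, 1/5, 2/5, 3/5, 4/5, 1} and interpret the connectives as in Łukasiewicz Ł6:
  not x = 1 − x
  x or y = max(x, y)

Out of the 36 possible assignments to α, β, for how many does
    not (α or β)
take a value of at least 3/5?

value 1: 1 assignment (counts)
value 4/5: 3 assignments (counts)
value 3/5: 5 assignments (counts)
value 2/5: 7 assignments
value 1/5: 9 assignments
value 0: 11 assignments
So 9 of the 36 assignments meet the threshold.

9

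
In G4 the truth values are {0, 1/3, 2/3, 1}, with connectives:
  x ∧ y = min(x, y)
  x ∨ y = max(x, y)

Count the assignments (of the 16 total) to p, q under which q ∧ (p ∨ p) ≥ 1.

1

p = 0, q = 0 ↦ 0  <
p = 0, q = 1/3 ↦ 0  <
p = 0, q = 2/3 ↦ 0  <
p = 0, q = 1 ↦ 0  <
p = 1/3, q = 0 ↦ 0  <
p = 1/3, q = 1/3 ↦ 1/3  <
p = 1/3, q = 2/3 ↦ 1/3  <
p = 1/3, q = 1 ↦ 1/3  <
p = 2/3, q = 0 ↦ 0  <
p = 2/3, q = 1/3 ↦ 1/3  <
p = 2/3, q = 2/3 ↦ 2/3  <
p = 2/3, q = 1 ↦ 2/3  <
p = 1, q = 0 ↦ 0  <
p = 1, q = 1/3 ↦ 1/3  <
p = 1, q = 2/3 ↦ 2/3  <
p = 1, q = 1 ↦ 1  ≥
So 1 of the 16 assignments meets the threshold.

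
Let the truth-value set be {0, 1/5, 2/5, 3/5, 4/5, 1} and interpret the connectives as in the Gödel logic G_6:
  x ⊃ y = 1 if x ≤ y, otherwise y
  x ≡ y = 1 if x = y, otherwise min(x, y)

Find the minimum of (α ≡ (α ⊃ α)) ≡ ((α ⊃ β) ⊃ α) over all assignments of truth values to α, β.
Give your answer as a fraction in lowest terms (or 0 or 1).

Take α = 1/5, β = 0:
α ⊃ α = 1/5 ⊃ 1/5 = 1
α ≡ (α ⊃ α) = 1/5 ≡ 1 = 1/5
α ⊃ β = 1/5 ⊃ 0 = 0
(α ⊃ β) ⊃ α = 0 ⊃ 1/5 = 1
(α ≡ (α ⊃ α)) ≡ ((α ⊃ β) ⊃ α) = 1/5 ≡ 1 = 1/5
No assignment yields a value below 1/5, so this is the minimum.

1/5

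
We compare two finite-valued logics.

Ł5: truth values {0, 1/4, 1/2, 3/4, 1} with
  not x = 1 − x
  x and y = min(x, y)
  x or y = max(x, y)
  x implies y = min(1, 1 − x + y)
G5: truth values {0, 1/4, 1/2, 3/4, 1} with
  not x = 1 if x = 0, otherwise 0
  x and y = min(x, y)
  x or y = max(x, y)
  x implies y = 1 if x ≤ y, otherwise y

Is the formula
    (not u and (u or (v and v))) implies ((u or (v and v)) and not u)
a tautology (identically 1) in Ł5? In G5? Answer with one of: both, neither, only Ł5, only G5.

In Ł5: every assignment gives 1 — tautology.
In G5: every assignment gives 1 — tautology.

both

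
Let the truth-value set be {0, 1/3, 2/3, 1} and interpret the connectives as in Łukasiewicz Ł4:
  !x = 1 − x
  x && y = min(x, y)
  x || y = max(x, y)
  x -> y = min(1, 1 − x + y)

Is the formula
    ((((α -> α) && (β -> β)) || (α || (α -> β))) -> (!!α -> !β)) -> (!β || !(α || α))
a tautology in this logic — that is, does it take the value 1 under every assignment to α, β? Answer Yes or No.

No

Counterexample: take α = 1/3, β = 1/3.
α -> α = 1/3 -> 1/3 = 1
β -> β = 1/3 -> 1/3 = 1
(α -> α) && (β -> β) = 1 && 1 = 1
α -> β = 1/3 -> 1/3 = 1
α || (α -> β) = 1/3 || 1 = 1
((α -> α) && (β -> β)) || (α || (α -> β)) = 1 || 1 = 1
!α = !1/3 = 2/3
!!α = !2/3 = 1/3
!β = !1/3 = 2/3
!!α -> !β = 1/3 -> 2/3 = 1
(((α -> α) && (β -> β)) || (α || (α -> β))) -> (!!α -> !β) = 1 -> 1 = 1
!β = !1/3 = 2/3
α || α = 1/3 || 1/3 = 1/3
!(α || α) = !1/3 = 2/3
!β || !(α || α) = 2/3 || 2/3 = 2/3
((((α -> α) && (β -> β)) || (α || (α -> β))) -> (!!α -> !β)) -> (!β || !(α || α)) = 1 -> 2/3 = 2/3
This gives 2/3 ≠ 1.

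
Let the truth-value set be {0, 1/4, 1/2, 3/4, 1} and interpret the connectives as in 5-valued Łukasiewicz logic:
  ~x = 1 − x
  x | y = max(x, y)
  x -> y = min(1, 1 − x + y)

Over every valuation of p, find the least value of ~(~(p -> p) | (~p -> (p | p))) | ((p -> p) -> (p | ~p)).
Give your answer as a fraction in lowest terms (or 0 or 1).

1/2

Take p = 1/2:
p -> p = 1/2 -> 1/2 = 1
~(p -> p) = ~1 = 0
~p = ~1/2 = 1/2
p | p = 1/2 | 1/2 = 1/2
~p -> (p | p) = 1/2 -> 1/2 = 1
~(p -> p) | (~p -> (p | p)) = 0 | 1 = 1
~(~(p -> p) | (~p -> (p | p))) = ~1 = 0
p -> p = 1/2 -> 1/2 = 1
~p = ~1/2 = 1/2
p | ~p = 1/2 | 1/2 = 1/2
(p -> p) -> (p | ~p) = 1 -> 1/2 = 1/2
~(~(p -> p) | (~p -> (p | p))) | ((p -> p) -> (p | ~p)) = 0 | 1/2 = 1/2
No assignment yields a value below 1/2, so this is the minimum.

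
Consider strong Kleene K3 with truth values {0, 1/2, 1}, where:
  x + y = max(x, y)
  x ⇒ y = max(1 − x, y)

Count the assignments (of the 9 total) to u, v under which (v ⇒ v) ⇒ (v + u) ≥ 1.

u = 0, v = 0 ↦ 0  <
u = 0, v = 1/2 ↦ 1/2  <
u = 0, v = 1 ↦ 1  ≥
u = 1/2, v = 0 ↦ 1/2  <
u = 1/2, v = 1/2 ↦ 1/2  <
u = 1/2, v = 1 ↦ 1  ≥
u = 1, v = 0 ↦ 1  ≥
u = 1, v = 1/2 ↦ 1  ≥
u = 1, v = 1 ↦ 1  ≥
So 5 of the 9 assignments meet the threshold.

5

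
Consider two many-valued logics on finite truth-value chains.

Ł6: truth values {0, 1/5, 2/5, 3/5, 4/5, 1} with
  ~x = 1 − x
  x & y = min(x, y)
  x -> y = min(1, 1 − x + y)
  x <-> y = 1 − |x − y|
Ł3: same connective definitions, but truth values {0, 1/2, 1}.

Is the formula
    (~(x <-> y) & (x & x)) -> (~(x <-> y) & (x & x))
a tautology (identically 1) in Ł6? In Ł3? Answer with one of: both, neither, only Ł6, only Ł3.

both

In Ł6: every assignment gives 1 — tautology.
In Ł3: every assignment gives 1 — tautology.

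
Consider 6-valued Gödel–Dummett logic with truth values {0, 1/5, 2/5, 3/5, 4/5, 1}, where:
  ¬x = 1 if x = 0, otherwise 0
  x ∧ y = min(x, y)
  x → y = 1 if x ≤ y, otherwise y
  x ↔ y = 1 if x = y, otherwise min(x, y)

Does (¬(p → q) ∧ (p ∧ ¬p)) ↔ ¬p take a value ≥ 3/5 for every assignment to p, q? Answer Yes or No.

No

Counterexample: take p = 0, q = 0.
p → q = 0 → 0 = 1
¬(p → q) = ¬1 = 0
¬p = ¬0 = 1
p ∧ ¬p = 0 ∧ 1 = 0
¬(p → q) ∧ (p ∧ ¬p) = 0 ∧ 0 = 0
¬p = ¬0 = 1
(¬(p → q) ∧ (p ∧ ¬p)) ↔ ¬p = 0 ↔ 1 = 0
This gives 0, which is below 3/5.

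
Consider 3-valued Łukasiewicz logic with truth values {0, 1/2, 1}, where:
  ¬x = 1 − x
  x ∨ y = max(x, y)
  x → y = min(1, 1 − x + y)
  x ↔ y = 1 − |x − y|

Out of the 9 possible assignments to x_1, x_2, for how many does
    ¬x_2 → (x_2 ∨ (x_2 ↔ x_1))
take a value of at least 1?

x_1 = 0, x_2 = 0 ↦ 1  ≥
x_1 = 0, x_2 = 1/2 ↦ 1  ≥
x_1 = 0, x_2 = 1 ↦ 1  ≥
x_1 = 1/2, x_2 = 0 ↦ 1/2  <
x_1 = 1/2, x_2 = 1/2 ↦ 1  ≥
x_1 = 1/2, x_2 = 1 ↦ 1  ≥
x_1 = 1, x_2 = 0 ↦ 0  <
x_1 = 1, x_2 = 1/2 ↦ 1  ≥
x_1 = 1, x_2 = 1 ↦ 1  ≥
So 7 of the 9 assignments meet the threshold.

7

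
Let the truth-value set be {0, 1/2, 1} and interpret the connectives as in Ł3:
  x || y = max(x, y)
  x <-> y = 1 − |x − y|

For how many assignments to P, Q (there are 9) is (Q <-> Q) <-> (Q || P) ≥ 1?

P = 0, Q = 0 ↦ 0  <
P = 0, Q = 1/2 ↦ 1/2  <
P = 0, Q = 1 ↦ 1  ≥
P = 1/2, Q = 0 ↦ 1/2  <
P = 1/2, Q = 1/2 ↦ 1/2  <
P = 1/2, Q = 1 ↦ 1  ≥
P = 1, Q = 0 ↦ 1  ≥
P = 1, Q = 1/2 ↦ 1  ≥
P = 1, Q = 1 ↦ 1  ≥
So 5 of the 9 assignments meet the threshold.

5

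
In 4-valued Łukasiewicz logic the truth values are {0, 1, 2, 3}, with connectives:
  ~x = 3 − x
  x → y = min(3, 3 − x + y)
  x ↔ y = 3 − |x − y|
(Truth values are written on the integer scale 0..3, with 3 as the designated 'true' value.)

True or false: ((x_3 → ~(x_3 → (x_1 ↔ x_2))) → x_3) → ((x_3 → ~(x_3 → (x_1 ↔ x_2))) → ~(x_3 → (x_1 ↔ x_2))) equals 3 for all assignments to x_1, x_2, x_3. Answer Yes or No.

Counterexample: take x_1 = 0, x_2 = 0, x_3 = 1.
x_1 ↔ x_2 = 0 ↔ 0 = 3
x_3 → (x_1 ↔ x_2) = 1 → 3 = 3
~(x_3 → (x_1 ↔ x_2)) = ~3 = 0
x_3 → ~(x_3 → (x_1 ↔ x_2)) = 1 → 0 = 2
(x_3 → ~(x_3 → (x_1 ↔ x_2))) → x_3 = 2 → 1 = 2
x_1 ↔ x_2 = 0 ↔ 0 = 3
x_3 → (x_1 ↔ x_2) = 1 → 3 = 3
~(x_3 → (x_1 ↔ x_2)) = ~3 = 0
x_3 → ~(x_3 → (x_1 ↔ x_2)) = 1 → 0 = 2
x_1 ↔ x_2 = 0 ↔ 0 = 3
x_3 → (x_1 ↔ x_2) = 1 → 3 = 3
~(x_3 → (x_1 ↔ x_2)) = ~3 = 0
(x_3 → ~(x_3 → (x_1 ↔ x_2))) → ~(x_3 → (x_1 ↔ x_2)) = 2 → 0 = 1
((x_3 → ~(x_3 → (x_1 ↔ x_2))) → x_3) → ((x_3 → ~(x_3 → (x_1 ↔ x_2))) → ~(x_3 → (x_1 ↔ x_2))) = 2 → 1 = 2
This gives 2 ≠ 3.

No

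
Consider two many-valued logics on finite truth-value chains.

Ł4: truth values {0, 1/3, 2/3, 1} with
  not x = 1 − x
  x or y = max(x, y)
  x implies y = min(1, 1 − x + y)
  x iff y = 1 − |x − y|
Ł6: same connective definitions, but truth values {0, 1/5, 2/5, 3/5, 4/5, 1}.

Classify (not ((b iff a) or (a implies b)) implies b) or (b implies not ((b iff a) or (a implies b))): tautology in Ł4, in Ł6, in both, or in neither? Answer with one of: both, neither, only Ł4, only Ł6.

both

In Ł4: every assignment gives 1 — tautology.
In Ł6: every assignment gives 1 — tautology.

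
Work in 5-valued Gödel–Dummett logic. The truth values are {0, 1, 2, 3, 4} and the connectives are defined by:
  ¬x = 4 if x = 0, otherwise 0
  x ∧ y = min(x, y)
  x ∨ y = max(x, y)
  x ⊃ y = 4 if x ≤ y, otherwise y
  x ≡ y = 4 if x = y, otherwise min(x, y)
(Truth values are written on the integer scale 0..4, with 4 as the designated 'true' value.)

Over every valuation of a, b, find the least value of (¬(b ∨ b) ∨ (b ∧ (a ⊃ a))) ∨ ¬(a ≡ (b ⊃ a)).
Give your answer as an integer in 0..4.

Take a = 0, b = 1:
b ∨ b = 1 ∨ 1 = 1
¬(b ∨ b) = ¬1 = 0
a ⊃ a = 0 ⊃ 0 = 4
b ∧ (a ⊃ a) = 1 ∧ 4 = 1
¬(b ∨ b) ∨ (b ∧ (a ⊃ a)) = 0 ∨ 1 = 1
b ⊃ a = 1 ⊃ 0 = 0
a ≡ (b ⊃ a) = 0 ≡ 0 = 4
¬(a ≡ (b ⊃ a)) = ¬4 = 0
(¬(b ∨ b) ∨ (b ∧ (a ⊃ a))) ∨ ¬(a ≡ (b ⊃ a)) = 1 ∨ 0 = 1
No assignment yields a value below 1, so this is the minimum.

1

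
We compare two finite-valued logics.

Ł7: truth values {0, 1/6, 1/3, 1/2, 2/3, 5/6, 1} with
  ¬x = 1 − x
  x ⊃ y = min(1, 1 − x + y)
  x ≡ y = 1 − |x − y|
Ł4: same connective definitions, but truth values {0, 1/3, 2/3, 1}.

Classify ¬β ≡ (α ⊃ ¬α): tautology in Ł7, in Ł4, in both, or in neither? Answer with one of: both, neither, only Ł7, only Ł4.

neither

In Ł7: at α = 0, β = 1/6 the value is 5/6 — not a tautology.
In Ł4: at α = 0, β = 1/3 the value is 2/3 — not a tautology.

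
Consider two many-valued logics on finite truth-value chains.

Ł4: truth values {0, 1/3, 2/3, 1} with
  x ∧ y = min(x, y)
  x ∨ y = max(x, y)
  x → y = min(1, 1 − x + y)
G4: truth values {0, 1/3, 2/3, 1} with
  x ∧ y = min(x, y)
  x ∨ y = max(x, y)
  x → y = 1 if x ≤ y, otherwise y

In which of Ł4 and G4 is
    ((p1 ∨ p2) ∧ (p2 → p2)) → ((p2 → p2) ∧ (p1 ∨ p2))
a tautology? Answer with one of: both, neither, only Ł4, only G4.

In Ł4: every assignment gives 1 — tautology.
In G4: every assignment gives 1 — tautology.

both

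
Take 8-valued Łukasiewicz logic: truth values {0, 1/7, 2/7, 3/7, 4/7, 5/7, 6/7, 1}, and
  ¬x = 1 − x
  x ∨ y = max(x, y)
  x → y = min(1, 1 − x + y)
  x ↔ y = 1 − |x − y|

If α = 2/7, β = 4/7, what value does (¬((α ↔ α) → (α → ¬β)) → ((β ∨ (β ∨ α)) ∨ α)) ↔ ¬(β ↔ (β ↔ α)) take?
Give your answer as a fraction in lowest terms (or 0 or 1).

α ↔ α = 2/7 ↔ 2/7 = 1
¬β = ¬4/7 = 3/7
α → ¬β = 2/7 → 3/7 = 1
(α ↔ α) → (α → ¬β) = 1 → 1 = 1
¬((α ↔ α) → (α → ¬β)) = ¬1 = 0
β ∨ α = 4/7 ∨ 2/7 = 4/7
β ∨ (β ∨ α) = 4/7 ∨ 4/7 = 4/7
(β ∨ (β ∨ α)) ∨ α = 4/7 ∨ 2/7 = 4/7
¬((α ↔ α) → (α → ¬β)) → ((β ∨ (β ∨ α)) ∨ α) = 0 → 4/7 = 1
β ↔ α = 4/7 ↔ 2/7 = 5/7
β ↔ (β ↔ α) = 4/7 ↔ 5/7 = 6/7
¬(β ↔ (β ↔ α)) = ¬6/7 = 1/7
(¬((α ↔ α) → (α → ¬β)) → ((β ∨ (β ∨ α)) ∨ α)) ↔ ¬(β ↔ (β ↔ α)) = 1 ↔ 1/7 = 1/7

1/7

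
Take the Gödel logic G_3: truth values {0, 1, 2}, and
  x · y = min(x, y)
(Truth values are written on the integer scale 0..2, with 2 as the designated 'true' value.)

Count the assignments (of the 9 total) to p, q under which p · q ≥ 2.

p = 0, q = 0 ↦ 0  <
p = 0, q = 1 ↦ 0  <
p = 0, q = 2 ↦ 0  <
p = 1, q = 0 ↦ 0  <
p = 1, q = 1 ↦ 1  <
p = 1, q = 2 ↦ 1  <
p = 2, q = 0 ↦ 0  <
p = 2, q = 1 ↦ 1  <
p = 2, q = 2 ↦ 2  ≥
So 1 of the 9 assignments meets the threshold.

1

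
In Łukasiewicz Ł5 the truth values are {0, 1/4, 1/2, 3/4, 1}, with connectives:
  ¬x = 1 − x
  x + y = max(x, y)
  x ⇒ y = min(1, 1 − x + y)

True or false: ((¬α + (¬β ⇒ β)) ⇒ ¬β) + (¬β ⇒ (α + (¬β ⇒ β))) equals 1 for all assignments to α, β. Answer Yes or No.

No

Counterexample: take α = 0, β = 1/4.
¬α = ¬0 = 1
¬β = ¬1/4 = 3/4
¬β ⇒ β = 3/4 ⇒ 1/4 = 1/2
¬α + (¬β ⇒ β) = 1 + 1/2 = 1
¬β = ¬1/4 = 3/4
(¬α + (¬β ⇒ β)) ⇒ ¬β = 1 ⇒ 3/4 = 3/4
¬β = ¬1/4 = 3/4
¬β = ¬1/4 = 3/4
¬β ⇒ β = 3/4 ⇒ 1/4 = 1/2
α + (¬β ⇒ β) = 0 + 1/2 = 1/2
¬β ⇒ (α + (¬β ⇒ β)) = 3/4 ⇒ 1/2 = 3/4
((¬α + (¬β ⇒ β)) ⇒ ¬β) + (¬β ⇒ (α + (¬β ⇒ β))) = 3/4 + 3/4 = 3/4
This gives 3/4 ≠ 1.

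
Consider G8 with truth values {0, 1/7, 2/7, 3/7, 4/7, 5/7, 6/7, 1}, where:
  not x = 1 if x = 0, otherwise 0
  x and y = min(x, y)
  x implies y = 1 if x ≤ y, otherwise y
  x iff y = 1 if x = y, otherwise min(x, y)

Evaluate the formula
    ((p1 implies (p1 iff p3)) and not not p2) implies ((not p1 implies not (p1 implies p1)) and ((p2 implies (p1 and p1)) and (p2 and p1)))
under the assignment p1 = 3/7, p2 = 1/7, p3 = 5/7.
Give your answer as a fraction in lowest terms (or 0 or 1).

1/7

p1 iff p3 = 3/7 iff 5/7 = 3/7
p1 implies (p1 iff p3) = 3/7 implies 3/7 = 1
not p2 = not 1/7 = 0
not not p2 = not 0 = 1
(p1 implies (p1 iff p3)) and not not p2 = 1 and 1 = 1
not p1 = not 3/7 = 0
p1 implies p1 = 3/7 implies 3/7 = 1
not (p1 implies p1) = not 1 = 0
not p1 implies not (p1 implies p1) = 0 implies 0 = 1
p1 and p1 = 3/7 and 3/7 = 3/7
p2 implies (p1 and p1) = 1/7 implies 3/7 = 1
p2 and p1 = 1/7 and 3/7 = 1/7
(p2 implies (p1 and p1)) and (p2 and p1) = 1 and 1/7 = 1/7
(not p1 implies not (p1 implies p1)) and ((p2 implies (p1 and p1)) and (p2 and p1)) = 1 and 1/7 = 1/7
((p1 implies (p1 iff p3)) and not not p2) implies ((not p1 implies not (p1 implies p1)) and ((p2 implies (p1 and p1)) and (p2 and p1))) = 1 implies 1/7 = 1/7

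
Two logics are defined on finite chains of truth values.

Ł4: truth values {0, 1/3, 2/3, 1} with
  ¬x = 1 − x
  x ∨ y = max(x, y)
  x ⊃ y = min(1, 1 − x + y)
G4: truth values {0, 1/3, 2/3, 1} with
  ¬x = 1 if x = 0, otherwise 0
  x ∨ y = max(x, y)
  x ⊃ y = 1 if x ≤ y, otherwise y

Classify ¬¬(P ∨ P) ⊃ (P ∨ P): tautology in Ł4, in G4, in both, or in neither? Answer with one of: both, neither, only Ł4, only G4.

only Ł4

In Ł4: every assignment gives 1 — tautology.
In G4: at P = 1/3 the value is 1/3 — not a tautology.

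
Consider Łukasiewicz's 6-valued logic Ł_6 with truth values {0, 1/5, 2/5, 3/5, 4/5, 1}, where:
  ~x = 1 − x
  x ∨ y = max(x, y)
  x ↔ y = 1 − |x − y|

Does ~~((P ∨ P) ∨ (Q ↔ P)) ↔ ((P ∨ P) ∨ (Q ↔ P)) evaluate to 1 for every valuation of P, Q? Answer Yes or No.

At P = 3/5, Q = 0, for instance:
P ∨ P = 3/5 ∨ 3/5 = 3/5
Q ↔ P = 0 ↔ 3/5 = 2/5
(P ∨ P) ∨ (Q ↔ P) = 3/5 ∨ 2/5 = 3/5
~((P ∨ P) ∨ (Q ↔ P)) = ~3/5 = 2/5
~~((P ∨ P) ∨ (Q ↔ P)) = ~2/5 = 3/5
~~((P ∨ P) ∨ (Q ↔ P)) ↔ ((P ∨ P) ∨ (Q ↔ P)) = 3/5 ↔ 3/5 = 1
and checking the remaining 35 assignments likewise gives ≥ 1 in every case.

Yes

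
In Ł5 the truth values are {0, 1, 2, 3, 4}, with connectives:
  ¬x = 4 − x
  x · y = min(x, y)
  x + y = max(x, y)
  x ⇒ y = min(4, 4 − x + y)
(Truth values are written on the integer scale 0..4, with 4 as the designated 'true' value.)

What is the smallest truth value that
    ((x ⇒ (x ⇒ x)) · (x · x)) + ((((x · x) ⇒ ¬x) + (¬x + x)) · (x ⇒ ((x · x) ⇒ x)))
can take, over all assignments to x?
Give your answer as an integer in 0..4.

3

Take x = 3:
x ⇒ x = 3 ⇒ 3 = 4
x ⇒ (x ⇒ x) = 3 ⇒ 4 = 4
x · x = 3 · 3 = 3
(x ⇒ (x ⇒ x)) · (x · x) = 4 · 3 = 3
x · x = 3 · 3 = 3
¬x = ¬3 = 1
(x · x) ⇒ ¬x = 3 ⇒ 1 = 2
¬x = ¬3 = 1
¬x + x = 1 + 3 = 3
((x · x) ⇒ ¬x) + (¬x + x) = 2 + 3 = 3
x · x = 3 · 3 = 3
(x · x) ⇒ x = 3 ⇒ 3 = 4
x ⇒ ((x · x) ⇒ x) = 3 ⇒ 4 = 4
(((x · x) ⇒ ¬x) + (¬x + x)) · (x ⇒ ((x · x) ⇒ x)) = 3 · 4 = 3
((x ⇒ (x ⇒ x)) · (x · x)) + ((((x · x) ⇒ ¬x) + (¬x + x)) · (x ⇒ ((x · x) ⇒ x))) = 3 + 3 = 3
No assignment yields a value below 3, so this is the minimum.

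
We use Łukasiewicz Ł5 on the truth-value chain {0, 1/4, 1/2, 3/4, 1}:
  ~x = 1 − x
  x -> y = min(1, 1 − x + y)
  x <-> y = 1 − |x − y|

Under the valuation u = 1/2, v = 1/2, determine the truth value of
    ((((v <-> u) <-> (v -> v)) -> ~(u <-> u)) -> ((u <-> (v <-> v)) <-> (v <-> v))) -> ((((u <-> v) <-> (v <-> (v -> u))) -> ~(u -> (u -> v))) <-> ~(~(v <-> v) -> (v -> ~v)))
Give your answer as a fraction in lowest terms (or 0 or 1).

1/2

v <-> u = 1/2 <-> 1/2 = 1
v -> v = 1/2 -> 1/2 = 1
(v <-> u) <-> (v -> v) = 1 <-> 1 = 1
u <-> u = 1/2 <-> 1/2 = 1
~(u <-> u) = ~1 = 0
((v <-> u) <-> (v -> v)) -> ~(u <-> u) = 1 -> 0 = 0
v <-> v = 1/2 <-> 1/2 = 1
u <-> (v <-> v) = 1/2 <-> 1 = 1/2
v <-> v = 1/2 <-> 1/2 = 1
(u <-> (v <-> v)) <-> (v <-> v) = 1/2 <-> 1 = 1/2
(((v <-> u) <-> (v -> v)) -> ~(u <-> u)) -> ((u <-> (v <-> v)) <-> (v <-> v)) = 0 -> 1/2 = 1
u <-> v = 1/2 <-> 1/2 = 1
v -> u = 1/2 -> 1/2 = 1
v <-> (v -> u) = 1/2 <-> 1 = 1/2
(u <-> v) <-> (v <-> (v -> u)) = 1 <-> 1/2 = 1/2
u -> v = 1/2 -> 1/2 = 1
u -> (u -> v) = 1/2 -> 1 = 1
~(u -> (u -> v)) = ~1 = 0
((u <-> v) <-> (v <-> (v -> u))) -> ~(u -> (u -> v)) = 1/2 -> 0 = 1/2
v <-> v = 1/2 <-> 1/2 = 1
~(v <-> v) = ~1 = 0
~v = ~1/2 = 1/2
v -> ~v = 1/2 -> 1/2 = 1
~(v <-> v) -> (v -> ~v) = 0 -> 1 = 1
~(~(v <-> v) -> (v -> ~v)) = ~1 = 0
(((u <-> v) <-> (v <-> (v -> u))) -> ~(u -> (u -> v))) <-> ~(~(v <-> v) -> (v -> ~v)) = 1/2 <-> 0 = 1/2
((((v <-> u) <-> (v -> v)) -> ~(u <-> u)) -> ((u <-> (v <-> v)) <-> (v <-> v))) -> ((((u <-> v) <-> (v <-> (v -> u))) -> ~(u -> (u -> v))) <-> ~(~(v <-> v) -> (v -> ~v))) = 1 -> 1/2 = 1/2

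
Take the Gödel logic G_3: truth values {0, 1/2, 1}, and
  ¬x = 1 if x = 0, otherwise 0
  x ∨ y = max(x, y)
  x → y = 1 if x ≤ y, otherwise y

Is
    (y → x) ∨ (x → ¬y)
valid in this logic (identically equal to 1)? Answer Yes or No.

No

Counterexample: take x = 1/2, y = 1.
y → x = 1 → 1/2 = 1/2
¬y = ¬1 = 0
x → ¬y = 1/2 → 0 = 0
(y → x) ∨ (x → ¬y) = 1/2 ∨ 0 = 1/2
This gives 1/2 ≠ 1.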